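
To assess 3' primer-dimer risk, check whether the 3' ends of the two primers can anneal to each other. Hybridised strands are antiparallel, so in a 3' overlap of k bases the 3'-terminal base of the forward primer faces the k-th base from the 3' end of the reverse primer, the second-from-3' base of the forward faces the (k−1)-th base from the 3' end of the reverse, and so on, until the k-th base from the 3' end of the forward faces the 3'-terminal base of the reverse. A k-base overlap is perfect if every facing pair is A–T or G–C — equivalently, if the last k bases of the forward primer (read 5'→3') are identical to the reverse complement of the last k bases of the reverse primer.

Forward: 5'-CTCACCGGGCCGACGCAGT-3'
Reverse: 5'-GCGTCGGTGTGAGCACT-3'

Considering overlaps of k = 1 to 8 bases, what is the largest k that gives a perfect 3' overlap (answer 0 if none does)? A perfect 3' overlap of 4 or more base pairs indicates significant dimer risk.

Last 8 bases (5'→3') — forward …GACGCAGT, reverse …TGAGCACT.
Reverse complement of the reverse primer's last 8 bases: AGTGCTCA; its first k bases are the reverse complement of the reverse primer's last k bases, so a perfect k-base overlap needs the forward primer's last k bases to equal them.
Comparing (forward last k vs required): k=1: T vs A ✗; k=2: GT vs AG ✗; k=3: AGT vs AGT ✓; k=4: CAGT vs AGTG ✗; k=5: GCAGT vs AGTGC ✗; k=6: CGCAGT vs AGTGCT ✗; k=7: ACGCAGT vs AGTGCTC ✗; k=8: GACGCAGT vs AGTGCTCA ✗.
Only k = 3 is perfect, so the longest perfect 3' overlap is 3.

Longest perfect overlap: 3 complementary base pairs; below the dimer-risk threshold (threshold 4).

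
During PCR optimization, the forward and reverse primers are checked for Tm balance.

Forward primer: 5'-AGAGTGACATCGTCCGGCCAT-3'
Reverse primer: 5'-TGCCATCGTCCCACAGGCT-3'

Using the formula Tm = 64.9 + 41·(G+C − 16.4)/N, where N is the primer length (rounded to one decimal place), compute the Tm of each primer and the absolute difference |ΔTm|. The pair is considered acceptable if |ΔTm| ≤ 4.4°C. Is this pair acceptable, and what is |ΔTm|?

Forward: G+C = 12, N = 21 → Tm = 64.9 + 41·(12 − 16.4)/21 = 56.3°C.
Reverse: G+C = 12, N = 19 → Tm = 64.9 + 41·(12 − 16.4)/19 = 55.4°C.
|ΔTm| = |56.3 − 55.4| = 0.9°C, ≤ 4.4°C.

|ΔTm| = 0.9°C; the pair is acceptable.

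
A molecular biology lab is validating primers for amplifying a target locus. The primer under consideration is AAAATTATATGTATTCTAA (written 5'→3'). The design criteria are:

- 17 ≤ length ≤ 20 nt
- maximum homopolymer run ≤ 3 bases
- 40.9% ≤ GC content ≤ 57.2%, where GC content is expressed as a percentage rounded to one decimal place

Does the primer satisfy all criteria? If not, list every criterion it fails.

Base counts: A=9, T=8, G=1, C=1 (length 19).
length: length 19 ✓
homopolymer run: longest run = 4, exceeds 3 ✗
GC content: GC 2/19 = 10.5%, outside 40.9–57.2% ✗

Fails: homopolymer run, GC content.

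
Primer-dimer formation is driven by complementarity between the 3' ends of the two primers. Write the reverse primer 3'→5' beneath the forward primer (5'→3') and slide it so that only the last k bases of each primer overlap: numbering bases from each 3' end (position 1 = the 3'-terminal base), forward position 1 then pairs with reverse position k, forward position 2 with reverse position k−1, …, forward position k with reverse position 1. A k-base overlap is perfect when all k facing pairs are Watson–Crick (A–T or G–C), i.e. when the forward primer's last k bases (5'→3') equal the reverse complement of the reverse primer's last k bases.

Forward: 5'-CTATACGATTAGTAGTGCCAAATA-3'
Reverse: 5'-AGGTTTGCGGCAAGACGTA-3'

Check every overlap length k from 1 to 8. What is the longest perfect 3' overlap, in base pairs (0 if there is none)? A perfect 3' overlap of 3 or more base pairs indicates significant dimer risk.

Longest perfect overlap: 2 complementary base pairs; below the dimer-risk threshold (threshold 3).

Last 8 bases (5'→3') — forward …GCCAAATA, reverse …AAGACGTA.
Reverse complement of the reverse primer's last 8 bases: TACGTCTT; its first k bases are the reverse complement of the reverse primer's last k bases, so a perfect k-base overlap needs the forward primer's last k bases to equal them.
Comparing (forward last k vs required): k=1: A vs T ✗; k=2: TA vs TA ✓; k=3: ATA vs TAC ✗; k=4: AATA vs TACG ✗; k=5: AAATA vs TACGT ✗; k=6: CAAATA vs TACGTC ✗; k=7: CCAAATA vs TACGTCT ✗; k=8: GCCAAATA vs TACGTCTT ✗.
Only k = 2 is perfect, so the longest perfect 3' overlap is 2.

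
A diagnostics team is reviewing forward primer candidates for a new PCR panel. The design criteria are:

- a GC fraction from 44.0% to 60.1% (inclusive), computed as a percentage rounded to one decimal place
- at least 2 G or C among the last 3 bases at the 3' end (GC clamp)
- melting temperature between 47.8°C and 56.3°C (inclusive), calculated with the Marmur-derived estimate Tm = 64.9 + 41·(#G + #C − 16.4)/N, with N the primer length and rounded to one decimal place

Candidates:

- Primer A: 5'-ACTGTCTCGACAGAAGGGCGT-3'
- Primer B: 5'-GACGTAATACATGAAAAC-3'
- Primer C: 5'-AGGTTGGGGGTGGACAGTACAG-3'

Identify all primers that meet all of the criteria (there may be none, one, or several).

Primer A only.

Primer A (21 nt, A=5 T=4 G=7 C=5): GC 12/21 = 57.1% ✓; 3' end CGT has 2 G/C ✓; Tm = 64.9 + 41·(12 − 16.4)/21 = 56.3°C ✓ — passes.
Primer B (18 nt, A=9 T=3 G=3 C=3): GC 6/18 = 33.3%, outside 44.0–60.1% ✗; 3' end AAC has 1 G/C, need ≥2 ✗; Tm = 64.9 + 41·(6 − 16.4)/18 = 41.2°C, outside 47.8–56.3°C ✗ — fails.
Primer C (22 nt, A=5 T=4 G=11 C=2): GC 13/22 = 59.1% ✓; 3' end CAG has 2 G/C ✓; Tm = 64.9 + 41·(13 − 16.4)/22 = 58.6°C, outside 47.8–56.3°C ✗ — fails.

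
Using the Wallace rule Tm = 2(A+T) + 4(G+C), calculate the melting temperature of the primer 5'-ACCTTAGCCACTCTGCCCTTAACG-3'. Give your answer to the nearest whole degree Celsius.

74°C

Base counts: A=5, T=6, G=3, C=10 (length 24).
Tm = 2·(5+6) + 4·(3+10) = 2·11 + 4·13 = 22 + 52 = 74°C.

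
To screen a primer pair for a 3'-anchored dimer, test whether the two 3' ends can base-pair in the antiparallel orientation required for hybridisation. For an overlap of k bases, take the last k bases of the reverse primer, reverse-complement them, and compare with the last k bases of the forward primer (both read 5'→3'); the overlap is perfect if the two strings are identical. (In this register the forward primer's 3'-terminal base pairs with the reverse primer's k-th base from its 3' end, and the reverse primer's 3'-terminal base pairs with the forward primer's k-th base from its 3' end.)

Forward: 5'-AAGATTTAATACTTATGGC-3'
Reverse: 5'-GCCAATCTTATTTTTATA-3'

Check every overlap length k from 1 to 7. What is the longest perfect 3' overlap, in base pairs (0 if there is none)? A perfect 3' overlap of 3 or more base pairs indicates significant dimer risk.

Last 7 bases (5'→3') — forward …TTATGGC, reverse …TTTTATA.
Reverse complement of the reverse primer's last 7 bases: TATAAAA; its first k bases are the reverse complement of the reverse primer's last k bases, so a perfect k-base overlap needs the forward primer's last k bases to equal them.
Comparing (forward last k vs required): k=1: C vs T ✗; k=2: GC vs TA ✗; k=3: GGC vs TAT ✗; k=4: TGGC vs TATA ✗; k=5: ATGGC vs TATAA ✗; k=6: TATGGC vs TATAAA ✗; k=7: TTATGGC vs TATAAAA ✗.
No overlap length from 1 to 7 is perfect, so the longest perfect 3' overlap is 0.

Longest perfect overlap: 0 complementary base pairs; below the dimer-risk threshold (threshold 3).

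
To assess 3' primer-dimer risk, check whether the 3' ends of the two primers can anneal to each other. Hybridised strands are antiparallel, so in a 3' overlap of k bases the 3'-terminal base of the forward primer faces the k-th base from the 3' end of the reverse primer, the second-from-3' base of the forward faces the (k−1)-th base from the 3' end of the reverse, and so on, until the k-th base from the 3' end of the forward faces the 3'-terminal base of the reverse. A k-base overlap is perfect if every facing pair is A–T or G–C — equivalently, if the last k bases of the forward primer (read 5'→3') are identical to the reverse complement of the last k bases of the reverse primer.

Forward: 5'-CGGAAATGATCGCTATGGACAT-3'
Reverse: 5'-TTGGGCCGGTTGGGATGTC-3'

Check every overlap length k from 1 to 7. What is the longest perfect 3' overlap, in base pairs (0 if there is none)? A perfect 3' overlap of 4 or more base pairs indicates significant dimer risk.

Longest perfect overlap: 5 complementary base pairs; significant dimer risk (threshold 4).

Last 7 bases (5'→3') — forward …TGGACAT, reverse …GGATGTC.
Reverse complement of the reverse primer's last 7 bases: GACATCC; its first k bases are the reverse complement of the reverse primer's last k bases, so a perfect k-base overlap needs the forward primer's last k bases to equal them.
Comparing (forward last k vs required): k=1: T vs G ✗; k=2: AT vs GA ✗; k=3: CAT vs GAC ✗; k=4: ACAT vs GACA ✗; k=5: GACAT vs GACAT ✓; k=6: GGACAT vs GACATC ✗; k=7: TGGACAT vs GACATCC ✗.
Only k = 5 is perfect, so the longest perfect 3' overlap is 5.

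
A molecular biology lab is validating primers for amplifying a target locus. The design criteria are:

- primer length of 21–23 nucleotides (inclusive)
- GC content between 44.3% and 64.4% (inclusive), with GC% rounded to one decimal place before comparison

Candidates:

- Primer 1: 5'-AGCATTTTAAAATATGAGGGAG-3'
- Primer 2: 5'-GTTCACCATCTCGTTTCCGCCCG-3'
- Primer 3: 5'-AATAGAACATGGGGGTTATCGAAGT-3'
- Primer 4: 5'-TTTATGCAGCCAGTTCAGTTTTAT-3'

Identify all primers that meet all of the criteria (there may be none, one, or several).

Primer 1 (22 nt, A=9 T=6 G=6 C=1): length 22 ✓; GC 7/22 = 31.8%, outside 44.3–64.4% ✗ — fails.
Primer 2 (23 nt, A=2 T=7 G=4 C=10): length 23 ✓; GC 14/23 = 60.9% ✓ — passes.
Primer 3 (25 nt, A=9 T=6 G=8 C=2): length 25, outside 21–23 ✗; GC 10/25 = 40.0%, outside 44.3–64.4% ✗ — fails.
Primer 4 (24 nt, A=5 T=11 G=4 C=4): length 24, outside 21–23 ✗; GC 8/24 = 33.3%, outside 44.3–64.4% ✗ — fails.

Primer 2 only.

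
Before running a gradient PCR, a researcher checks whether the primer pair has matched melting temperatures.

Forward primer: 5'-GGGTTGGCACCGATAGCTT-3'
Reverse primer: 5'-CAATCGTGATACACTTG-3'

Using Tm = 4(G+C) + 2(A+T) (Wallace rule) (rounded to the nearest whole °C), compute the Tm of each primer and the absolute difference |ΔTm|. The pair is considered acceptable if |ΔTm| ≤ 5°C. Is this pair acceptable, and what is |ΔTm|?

|ΔTm| = 12°C; the pair is not acceptable.

Forward: A=3 T=5 G=7 C=4 → Tm = 2·8 + 4·11 = 60°C.
Reverse: A=5 T=5 G=3 C=4 → Tm = 2·10 + 4·7 = 48°C.
|ΔTm| = |60 − 48| = 12°C, > 5°C.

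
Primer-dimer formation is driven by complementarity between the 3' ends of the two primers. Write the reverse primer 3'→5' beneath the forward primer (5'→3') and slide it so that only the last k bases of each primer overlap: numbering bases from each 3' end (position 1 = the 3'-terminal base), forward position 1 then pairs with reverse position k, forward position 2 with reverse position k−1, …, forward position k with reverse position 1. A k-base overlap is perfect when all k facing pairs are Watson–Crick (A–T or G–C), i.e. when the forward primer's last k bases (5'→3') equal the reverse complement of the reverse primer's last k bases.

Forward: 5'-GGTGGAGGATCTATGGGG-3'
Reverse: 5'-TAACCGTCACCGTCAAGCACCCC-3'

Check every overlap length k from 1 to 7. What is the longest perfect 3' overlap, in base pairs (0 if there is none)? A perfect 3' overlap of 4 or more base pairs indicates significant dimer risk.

Last 7 bases (5'→3') — forward …TATGGGG, reverse …GCACCCC.
Reverse complement of the reverse primer's last 7 bases: GGGGTGC; its first k bases are the reverse complement of the reverse primer's last k bases, so a perfect k-base overlap needs the forward primer's last k bases to equal them.
Comparing (forward last k vs required): k=1: G vs G ✓; k=2: GG vs GG ✓; k=3: GGG vs GGG ✓; k=4: GGGG vs GGGG ✓; k=5: TGGGG vs GGGGT ✗; k=6: ATGGGG vs GGGGTG ✗; k=7: TATGGGG vs GGGGTGC ✗.
Perfect overlaps at k = 1, 2, 3, 4; the largest is 4.

Longest perfect overlap: 4 complementary base pairs; significant dimer risk (threshold 4).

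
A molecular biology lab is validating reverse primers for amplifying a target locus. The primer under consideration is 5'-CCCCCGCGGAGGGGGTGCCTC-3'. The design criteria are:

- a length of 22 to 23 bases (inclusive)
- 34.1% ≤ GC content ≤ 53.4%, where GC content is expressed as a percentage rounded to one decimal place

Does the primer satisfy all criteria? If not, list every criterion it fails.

Base counts: A=1, T=2, G=9, C=9 (length 21).
length: length 21, outside 22–23 ✗
GC content: GC 18/21 = 85.7%, outside 34.1–53.4% ✗

Fails: length, GC content.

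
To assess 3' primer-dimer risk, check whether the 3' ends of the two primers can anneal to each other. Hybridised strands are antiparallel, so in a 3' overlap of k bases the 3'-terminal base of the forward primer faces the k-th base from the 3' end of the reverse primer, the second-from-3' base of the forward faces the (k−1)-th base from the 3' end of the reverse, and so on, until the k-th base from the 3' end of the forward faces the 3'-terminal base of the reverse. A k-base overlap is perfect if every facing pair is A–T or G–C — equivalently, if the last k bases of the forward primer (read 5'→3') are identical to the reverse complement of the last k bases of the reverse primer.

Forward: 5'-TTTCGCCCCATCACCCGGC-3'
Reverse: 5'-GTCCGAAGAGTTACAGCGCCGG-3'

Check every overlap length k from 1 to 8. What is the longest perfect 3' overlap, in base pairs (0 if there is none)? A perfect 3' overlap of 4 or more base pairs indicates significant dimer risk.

Last 8 bases (5'→3') — forward …CACCCGGC, reverse …AGCGCCGG.
Reverse complement of the reverse primer's last 8 bases: CCGGCGCT; its first k bases are the reverse complement of the reverse primer's last k bases, so a perfect k-base overlap needs the forward primer's last k bases to equal them.
Comparing (forward last k vs required): k=1: C vs C ✓; k=2: GC vs CC ✗; k=3: GGC vs CCG ✗; k=4: CGGC vs CCGG ✗; k=5: CCGGC vs CCGGC ✓; k=6: CCCGGC vs CCGGCG ✗; k=7: ACCCGGC vs CCGGCGC ✗; k=8: CACCCGGC vs CCGGCGCT ✗.
Perfect overlaps at k = 1, 5; the largest is 5.

Longest perfect overlap: 5 complementary base pairs; significant dimer risk (threshold 4).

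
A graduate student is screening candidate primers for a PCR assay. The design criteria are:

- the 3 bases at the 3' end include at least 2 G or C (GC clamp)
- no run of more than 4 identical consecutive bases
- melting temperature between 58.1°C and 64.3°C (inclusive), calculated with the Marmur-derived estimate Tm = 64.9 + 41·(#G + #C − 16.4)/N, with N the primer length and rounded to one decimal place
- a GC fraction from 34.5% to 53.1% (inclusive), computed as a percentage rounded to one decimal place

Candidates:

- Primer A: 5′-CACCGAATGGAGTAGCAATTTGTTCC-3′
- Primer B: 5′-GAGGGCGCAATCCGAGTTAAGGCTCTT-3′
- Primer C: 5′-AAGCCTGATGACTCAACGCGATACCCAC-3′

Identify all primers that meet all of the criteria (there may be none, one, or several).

Primer A (26 nt, A=7 T=7 G=6 C=6): 3' end TCC has 2 G/C ✓; longest run = 3 ✓; Tm = 64.9 + 41·(12 − 16.4)/26 = 58.0°C, outside 58.1–64.3°C ✗; GC 12/26 = 46.2% ✓ — fails.
Primer B (27 nt, A=6 T=6 G=9 C=6): 3' end CTT has 1 G/C, need ≥2 ✗; longest run = 3 ✓; Tm = 64.9 + 41·(15 − 16.4)/27 = 62.8°C ✓; GC 15/27 = 55.6%, outside 34.5–53.1% ✗ — fails.
Primer C (28 nt, A=9 T=4 G=5 C=10): 3' end CAC has 2 G/C ✓; longest run = 3 ✓; Tm = 64.9 + 41·(15 − 16.4)/28 = 62.9°C ✓; GC 15/28 = 53.6%, outside 34.5–53.1% ✗ — fails.

None of the candidates satisfy all criteria.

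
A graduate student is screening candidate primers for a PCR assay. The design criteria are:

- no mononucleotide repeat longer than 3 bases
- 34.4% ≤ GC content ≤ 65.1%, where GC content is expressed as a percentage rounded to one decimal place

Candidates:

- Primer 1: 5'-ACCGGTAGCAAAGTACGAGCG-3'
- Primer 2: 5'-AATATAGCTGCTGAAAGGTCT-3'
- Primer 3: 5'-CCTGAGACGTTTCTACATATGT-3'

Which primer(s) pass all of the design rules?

Primer 1, Primer 2 and Primer 3.

Primer 1 (21 nt, A=7 T=2 G=7 C=5): longest run = 3 ✓; GC 12/21 = 57.1% ✓ — passes.
Primer 2 (21 nt, A=7 T=6 G=5 C=3): longest run = 3 ✓; GC 8/21 = 38.1% ✓ — passes.
Primer 3 (22 nt, A=5 T=8 G=4 C=5): longest run = 3 ✓; GC 9/22 = 40.9% ✓ — passes.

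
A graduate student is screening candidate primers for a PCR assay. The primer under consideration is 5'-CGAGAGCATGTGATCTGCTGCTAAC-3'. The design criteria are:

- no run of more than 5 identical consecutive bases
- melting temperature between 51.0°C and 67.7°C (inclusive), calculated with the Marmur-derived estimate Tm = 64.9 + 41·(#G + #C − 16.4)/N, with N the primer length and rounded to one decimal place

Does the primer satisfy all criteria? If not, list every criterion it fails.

Meets all criteria.

Base counts: A=6, T=6, G=7, C=6 (length 25).
homopolymer run: longest run = 2 ✓
Tm: Tm = 64.9 + 41·(13 − 16.4)/25 = 59.3°C ✓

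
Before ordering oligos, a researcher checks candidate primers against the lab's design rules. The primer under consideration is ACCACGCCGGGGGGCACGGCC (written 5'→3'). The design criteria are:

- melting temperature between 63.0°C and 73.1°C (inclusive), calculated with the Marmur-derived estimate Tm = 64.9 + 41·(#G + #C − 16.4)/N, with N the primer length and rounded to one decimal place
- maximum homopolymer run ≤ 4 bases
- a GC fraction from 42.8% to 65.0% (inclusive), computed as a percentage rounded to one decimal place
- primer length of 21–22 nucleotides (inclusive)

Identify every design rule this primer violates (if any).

Fails: homopolymer run, GC content.

Base counts: A=3, T=0, G=9, C=9 (length 21).
Tm: Tm = 64.9 + 41·(18 − 16.4)/21 = 68.0°C ✓
homopolymer run: longest run = 6, exceeds 4 ✗
GC content: GC 18/21 = 85.7%, outside 42.8–65.0% ✗
length: length 21 ✓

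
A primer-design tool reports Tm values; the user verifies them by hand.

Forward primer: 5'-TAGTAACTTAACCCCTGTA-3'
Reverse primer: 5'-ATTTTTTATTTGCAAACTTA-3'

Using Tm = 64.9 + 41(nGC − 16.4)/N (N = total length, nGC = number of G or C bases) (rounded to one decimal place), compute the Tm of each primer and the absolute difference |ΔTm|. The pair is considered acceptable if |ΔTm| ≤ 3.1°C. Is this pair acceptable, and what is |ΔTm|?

|ΔTm| = 7.2°C; the pair is not acceptable.

Forward: G+C = 7, N = 19 → Tm = 64.9 + 41·(7 − 16.4)/19 = 44.6°C.
Reverse: G+C = 3, N = 20 → Tm = 64.9 + 41·(3 − 16.4)/20 = 37.4°C.
|ΔTm| = |44.6 − 37.4| = 7.2°C, > 3.1°C.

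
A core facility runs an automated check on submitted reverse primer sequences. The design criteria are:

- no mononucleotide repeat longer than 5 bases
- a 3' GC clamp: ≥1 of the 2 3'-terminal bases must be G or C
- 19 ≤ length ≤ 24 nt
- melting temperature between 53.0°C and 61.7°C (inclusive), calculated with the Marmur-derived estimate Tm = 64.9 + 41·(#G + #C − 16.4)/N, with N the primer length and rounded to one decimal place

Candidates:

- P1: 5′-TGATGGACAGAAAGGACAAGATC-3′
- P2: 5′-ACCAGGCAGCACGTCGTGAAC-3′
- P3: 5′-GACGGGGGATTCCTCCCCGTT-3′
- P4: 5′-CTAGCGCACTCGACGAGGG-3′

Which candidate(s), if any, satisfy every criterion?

P1, P2 and P4.

P1 (23 nt, A=10 T=3 G=7 C=3): longest run = 3 ✓; 3' end TC has 1 G/C ✓; length 23 ✓; Tm = 64.9 + 41·(10 − 16.4)/23 = 53.5°C ✓ — passes.
P2 (21 nt, A=6 T=2 G=6 C=7): longest run = 2 ✓; 3' end AC has 1 G/C ✓; length 21 ✓; Tm = 64.9 + 41·(13 − 16.4)/21 = 58.3°C ✓ — passes.
P3 (21 nt, A=2 T=5 G=7 C=7): longest run = 5 ✓; 3' end TT has 0 G/C, need ≥1 ✗; length 21 ✓; Tm = 64.9 + 41·(14 − 16.4)/21 = 60.2°C ✓ — fails.
P4 (19 nt, A=4 T=2 G=7 C=6): longest run = 3 ✓; 3' end GG has 2 G/C ✓; length 19 ✓; Tm = 64.9 + 41·(13 − 16.4)/19 = 57.6°C ✓ — passes.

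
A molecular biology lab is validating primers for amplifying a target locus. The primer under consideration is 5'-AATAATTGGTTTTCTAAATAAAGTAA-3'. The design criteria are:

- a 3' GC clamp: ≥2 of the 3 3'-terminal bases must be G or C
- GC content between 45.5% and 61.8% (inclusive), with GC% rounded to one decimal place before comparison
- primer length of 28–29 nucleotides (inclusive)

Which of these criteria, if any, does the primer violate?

Base counts: A=12, T=10, G=3, C=1 (length 26).
GC clamp: 3' end TAA has 0 G/C, need ≥2 ✗
GC content: GC 4/26 = 15.4%, outside 45.5–61.8% ✗
length: length 26, outside 28–29 ✗

Fails: GC clamp, GC content, length.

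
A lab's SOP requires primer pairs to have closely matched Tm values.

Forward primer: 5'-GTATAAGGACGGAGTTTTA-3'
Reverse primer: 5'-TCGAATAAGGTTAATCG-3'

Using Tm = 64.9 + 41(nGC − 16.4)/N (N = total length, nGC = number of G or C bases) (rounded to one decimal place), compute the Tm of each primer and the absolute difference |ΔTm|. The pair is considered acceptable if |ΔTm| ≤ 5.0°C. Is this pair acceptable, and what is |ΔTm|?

Forward: G+C = 7, N = 19 → Tm = 64.9 + 41·(7 − 16.4)/19 = 44.6°C.
Reverse: G+C = 6, N = 17 → Tm = 64.9 + 41·(6 − 16.4)/17 = 39.8°C.
|ΔTm| = |44.6 − 39.8| = 4.8°C, ≤ 5.0°C.

|ΔTm| = 4.8°C; the pair is acceptable.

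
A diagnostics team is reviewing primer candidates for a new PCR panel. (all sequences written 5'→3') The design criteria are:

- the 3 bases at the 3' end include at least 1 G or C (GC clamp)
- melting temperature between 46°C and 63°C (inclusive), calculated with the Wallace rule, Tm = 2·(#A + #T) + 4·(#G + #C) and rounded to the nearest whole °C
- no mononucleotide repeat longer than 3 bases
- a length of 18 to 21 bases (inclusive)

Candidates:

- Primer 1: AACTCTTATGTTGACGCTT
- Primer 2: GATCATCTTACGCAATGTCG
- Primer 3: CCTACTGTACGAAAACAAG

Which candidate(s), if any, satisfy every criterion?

Primer 1 and Primer 2.

Primer 1 (19 nt, A=4 T=8 G=3 C=4): 3' end CTT has 1 G/C ✓; Tm = 2·12 + 4·7 = 52°C ✓; longest run = 2 ✓; length 19 ✓ — passes.
Primer 2 (20 nt, A=5 T=6 G=4 C=5): 3' end TCG has 2 G/C ✓; Tm = 2·11 + 4·9 = 58°C ✓; longest run = 2 ✓; length 20 ✓ — passes.
Primer 3 (19 nt, A=8 T=3 G=3 C=5): 3' end AAG has 1 G/C ✓; Tm = 2·11 + 4·8 = 54°C ✓; longest run = 4, exceeds 3 ✗; length 19 ✓ — fails.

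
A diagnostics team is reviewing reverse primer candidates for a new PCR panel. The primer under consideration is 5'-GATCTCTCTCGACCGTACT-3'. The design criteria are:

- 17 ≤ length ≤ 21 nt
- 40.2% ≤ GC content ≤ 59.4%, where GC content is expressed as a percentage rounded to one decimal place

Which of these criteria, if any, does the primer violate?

Meets all criteria.

Base counts: A=3, T=6, G=3, C=7 (length 19).
length: length 19 ✓
GC content: GC 10/19 = 52.6% ✓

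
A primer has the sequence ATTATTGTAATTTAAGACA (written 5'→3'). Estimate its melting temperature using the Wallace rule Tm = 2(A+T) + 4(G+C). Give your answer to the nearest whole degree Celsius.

Base counts: A=8, T=8, G=2, C=1 (length 19).
Tm = 2·(8+8) + 4·(2+1) = 2·16 + 4·3 = 32 + 12 = 44°C.

44°C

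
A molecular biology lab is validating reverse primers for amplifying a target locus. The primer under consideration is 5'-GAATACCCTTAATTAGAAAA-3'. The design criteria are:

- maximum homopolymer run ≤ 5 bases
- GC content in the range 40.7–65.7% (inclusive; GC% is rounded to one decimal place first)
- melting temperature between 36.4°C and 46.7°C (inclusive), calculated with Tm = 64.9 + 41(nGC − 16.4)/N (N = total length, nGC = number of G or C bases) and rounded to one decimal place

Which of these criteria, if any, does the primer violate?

Base counts: A=10, T=5, G=2, C=3 (length 20).
homopolymer run: longest run = 4 ✓
GC content: GC 5/20 = 25.0%, outside 40.7–65.7% ✗
Tm: Tm = 64.9 + 41·(5 − 16.4)/20 = 41.5°C ✓

Fails: GC content.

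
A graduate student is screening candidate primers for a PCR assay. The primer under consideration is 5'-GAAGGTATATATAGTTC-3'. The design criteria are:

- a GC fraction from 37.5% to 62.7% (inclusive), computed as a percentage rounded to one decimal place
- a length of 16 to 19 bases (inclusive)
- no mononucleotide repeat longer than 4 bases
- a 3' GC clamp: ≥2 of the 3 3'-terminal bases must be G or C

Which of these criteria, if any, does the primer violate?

Base counts: A=6, T=6, G=4, C=1 (length 17).
GC content: GC 5/17 = 29.4%, outside 37.5–62.7% ✗
length: length 17 ✓
homopolymer run: longest run = 2 ✓
GC clamp: 3' end TTC has 1 G/C, need ≥2 ✗

Fails: GC content, GC clamp.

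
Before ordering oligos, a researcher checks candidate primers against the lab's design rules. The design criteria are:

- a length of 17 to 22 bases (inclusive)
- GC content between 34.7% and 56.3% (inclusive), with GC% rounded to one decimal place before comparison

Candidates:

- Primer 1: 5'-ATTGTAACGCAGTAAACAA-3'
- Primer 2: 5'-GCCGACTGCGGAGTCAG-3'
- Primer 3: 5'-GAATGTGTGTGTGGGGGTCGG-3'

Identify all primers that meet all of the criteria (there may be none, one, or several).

None of the candidates satisfy all criteria.

Primer 1 (19 nt, A=9 T=4 G=3 C=3): length 19 ✓; GC 6/19 = 31.6%, outside 34.7–56.3% ✗ — fails.
Primer 2 (17 nt, A=3 T=2 G=7 C=5): length 17 ✓; GC 12/17 = 70.6%, outside 34.7–56.3% ✗ — fails.
Primer 3 (21 nt, A=2 T=6 G=12 C=1): length 21 ✓; GC 13/21 = 61.9%, outside 34.7–56.3% ✗ — fails.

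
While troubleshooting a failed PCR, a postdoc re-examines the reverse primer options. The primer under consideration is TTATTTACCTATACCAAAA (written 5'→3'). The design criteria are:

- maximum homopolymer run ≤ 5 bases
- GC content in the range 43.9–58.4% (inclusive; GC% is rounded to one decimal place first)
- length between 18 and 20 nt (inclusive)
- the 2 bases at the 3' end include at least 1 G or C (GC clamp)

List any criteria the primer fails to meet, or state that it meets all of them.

Base counts: A=8, T=7, G=0, C=4 (length 19).
homopolymer run: longest run = 4 ✓
GC content: GC 4/19 = 21.1%, outside 43.9–58.4% ✗
length: length 19 ✓
GC clamp: 3' end AA has 0 G/C, need ≥1 ✗

Fails: GC content, GC clamp.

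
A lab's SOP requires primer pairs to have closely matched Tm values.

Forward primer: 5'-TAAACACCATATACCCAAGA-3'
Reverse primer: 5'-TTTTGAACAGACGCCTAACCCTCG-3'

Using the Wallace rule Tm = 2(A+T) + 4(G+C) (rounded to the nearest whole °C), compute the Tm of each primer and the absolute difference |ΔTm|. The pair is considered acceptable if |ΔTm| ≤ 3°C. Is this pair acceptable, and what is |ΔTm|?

Forward: A=10 T=3 G=1 C=6 → Tm = 2·13 + 4·7 = 54°C.
Reverse: A=6 T=6 G=4 C=8 → Tm = 2·12 + 4·12 = 72°C.
|ΔTm| = |54 − 72| = 18°C, > 3°C.

|ΔTm| = 18°C; the pair is not acceptable.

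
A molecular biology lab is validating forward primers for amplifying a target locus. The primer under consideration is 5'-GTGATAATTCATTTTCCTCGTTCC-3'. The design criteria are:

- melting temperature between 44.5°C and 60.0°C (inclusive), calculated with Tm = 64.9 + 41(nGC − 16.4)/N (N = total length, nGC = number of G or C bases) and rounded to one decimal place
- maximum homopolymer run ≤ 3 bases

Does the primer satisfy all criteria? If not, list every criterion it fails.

Base counts: A=4, T=11, G=3, C=6 (length 24).
Tm: Tm = 64.9 + 41·(9 − 16.4)/24 = 52.3°C ✓
homopolymer run: longest run = 4, exceeds 3 ✗

Fails: homopolymer run.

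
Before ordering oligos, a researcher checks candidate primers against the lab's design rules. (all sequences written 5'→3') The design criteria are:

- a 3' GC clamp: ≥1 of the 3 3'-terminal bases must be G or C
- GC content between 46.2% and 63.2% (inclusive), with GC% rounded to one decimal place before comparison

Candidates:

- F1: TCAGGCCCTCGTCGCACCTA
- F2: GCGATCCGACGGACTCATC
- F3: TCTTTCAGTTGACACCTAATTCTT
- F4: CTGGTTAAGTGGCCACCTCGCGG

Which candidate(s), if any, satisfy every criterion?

F1 (20 nt, A=3 T=4 G=4 C=9): 3' end CTA has 1 G/C ✓; GC 13/20 = 65.0%, outside 46.2–63.2% ✗ — fails.
F2 (19 nt, A=4 T=3 G=5 C=7): 3' end ATC has 1 G/C ✓; GC 12/19 = 63.2% ✓ — passes.
F3 (24 nt, A=5 T=11 G=2 C=6): 3' end CTT has 1 G/C ✓; GC 8/24 = 33.3%, outside 46.2–63.2% ✗ — fails.
F4 (23 nt, A=3 T=5 G=8 C=7): 3' end CGG has 3 G/C ✓; GC 15/23 = 65.2%, outside 46.2–63.2% ✗ — fails.

F2 only.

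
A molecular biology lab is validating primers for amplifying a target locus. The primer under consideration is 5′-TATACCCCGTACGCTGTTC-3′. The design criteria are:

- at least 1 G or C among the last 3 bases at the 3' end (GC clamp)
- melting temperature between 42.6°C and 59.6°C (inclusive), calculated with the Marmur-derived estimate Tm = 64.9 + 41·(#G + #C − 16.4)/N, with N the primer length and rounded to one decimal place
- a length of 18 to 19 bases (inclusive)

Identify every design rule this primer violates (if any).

Base counts: A=3, T=6, G=3, C=7 (length 19).
GC clamp: 3' end TTC has 1 G/C ✓
Tm: Tm = 64.9 + 41·(10 − 16.4)/19 = 51.1°C ✓
length: length 19 ✓

Meets all criteria.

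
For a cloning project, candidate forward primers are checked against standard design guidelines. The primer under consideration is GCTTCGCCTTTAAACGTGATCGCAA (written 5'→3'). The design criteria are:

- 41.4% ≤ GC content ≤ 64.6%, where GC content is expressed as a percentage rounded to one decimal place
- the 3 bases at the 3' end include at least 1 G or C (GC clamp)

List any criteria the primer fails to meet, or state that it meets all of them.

Base counts: A=6, T=7, G=5, C=7 (length 25).
GC content: GC 12/25 = 48.0% ✓
GC clamp: 3' end CAA has 1 G/C ✓

Meets all criteria.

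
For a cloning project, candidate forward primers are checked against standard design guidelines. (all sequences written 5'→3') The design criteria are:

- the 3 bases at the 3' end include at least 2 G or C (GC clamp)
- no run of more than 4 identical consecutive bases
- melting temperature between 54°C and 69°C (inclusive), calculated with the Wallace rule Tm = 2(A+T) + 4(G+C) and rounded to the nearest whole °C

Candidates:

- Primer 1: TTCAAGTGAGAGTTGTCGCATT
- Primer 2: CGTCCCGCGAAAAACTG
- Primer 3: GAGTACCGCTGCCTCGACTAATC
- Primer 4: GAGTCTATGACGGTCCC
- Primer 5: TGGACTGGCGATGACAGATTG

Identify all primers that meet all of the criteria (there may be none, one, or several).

Primer 4 only.

Primer 1 (22 nt, A=5 T=8 G=6 C=3): 3' end ATT has 0 G/C, need ≥2 ✗; longest run = 2 ✓; Tm = 2·13 + 4·9 = 62°C ✓ — fails.
Primer 2 (17 nt, A=5 T=2 G=4 C=6): 3' end CTG has 2 G/C ✓; longest run = 5, exceeds 4 ✗; Tm = 2·7 + 4·10 = 54°C ✓ — fails.
Primer 3 (23 nt, A=5 T=5 G=5 C=8): 3' end ATC has 1 G/C, need ≥2 ✗; longest run = 2 ✓; Tm = 2·10 + 4·13 = 72°C, outside 54–69°C ✗ — fails.
Primer 4 (17 nt, A=3 T=4 G=5 C=5): 3' end CCC has 3 G/C ✓; longest run = 3 ✓; Tm = 2·7 + 4·10 = 54°C ✓ — passes.
Primer 5 (21 nt, A=5 T=5 G=8 C=3): 3' end TTG has 1 G/C, need ≥2 ✗; longest run = 2 ✓; Tm = 2·10 + 4·11 = 64°C ✓ — fails.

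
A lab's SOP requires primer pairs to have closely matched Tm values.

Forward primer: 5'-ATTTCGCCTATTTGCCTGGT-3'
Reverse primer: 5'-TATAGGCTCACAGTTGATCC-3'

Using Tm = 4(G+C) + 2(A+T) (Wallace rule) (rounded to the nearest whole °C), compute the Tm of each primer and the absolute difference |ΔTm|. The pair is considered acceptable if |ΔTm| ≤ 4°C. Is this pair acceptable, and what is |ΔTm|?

Forward: A=2 T=9 G=4 C=5 → Tm = 2·11 + 4·9 = 58°C.
Reverse: A=5 T=6 G=4 C=5 → Tm = 2·11 + 4·9 = 58°C.
|ΔTm| = |58 − 58| = 0°C, ≤ 4°C.

|ΔTm| = 0°C; the pair is acceptable.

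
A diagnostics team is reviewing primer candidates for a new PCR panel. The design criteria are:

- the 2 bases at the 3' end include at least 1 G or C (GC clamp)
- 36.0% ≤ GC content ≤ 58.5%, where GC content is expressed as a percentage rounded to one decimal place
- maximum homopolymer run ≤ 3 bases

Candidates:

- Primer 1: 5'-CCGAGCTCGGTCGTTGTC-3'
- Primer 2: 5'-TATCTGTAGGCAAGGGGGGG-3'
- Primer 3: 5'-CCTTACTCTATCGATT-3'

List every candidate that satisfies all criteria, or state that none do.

None of the candidates satisfy all criteria.

Primer 1 (18 nt, A=1 T=5 G=6 C=6): 3' end TC has 1 G/C ✓; GC 12/18 = 66.7%, outside 36.0–58.5% ✗; longest run = 2 ✓ — fails.
Primer 2 (20 nt, A=4 T=4 G=10 C=2): 3' end GG has 2 G/C ✓; GC 12/20 = 60.0%, outside 36.0–58.5% ✗; longest run = 7, exceeds 3 ✗ — fails.
Primer 3 (16 nt, A=3 T=7 G=1 C=5): 3' end TT has 0 G/C, need ≥1 ✗; GC 6/16 = 37.5% ✓; longest run = 2 ✓ — fails.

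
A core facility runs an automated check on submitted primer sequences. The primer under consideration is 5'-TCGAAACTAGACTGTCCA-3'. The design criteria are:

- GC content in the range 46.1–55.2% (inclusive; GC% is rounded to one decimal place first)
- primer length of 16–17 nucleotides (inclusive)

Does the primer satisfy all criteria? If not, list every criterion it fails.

Base counts: A=6, T=4, G=3, C=5 (length 18).
GC content: GC 8/18 = 44.4%, outside 46.1–55.2% ✗
length: length 18, outside 16–17 ✗

Fails: GC content, length.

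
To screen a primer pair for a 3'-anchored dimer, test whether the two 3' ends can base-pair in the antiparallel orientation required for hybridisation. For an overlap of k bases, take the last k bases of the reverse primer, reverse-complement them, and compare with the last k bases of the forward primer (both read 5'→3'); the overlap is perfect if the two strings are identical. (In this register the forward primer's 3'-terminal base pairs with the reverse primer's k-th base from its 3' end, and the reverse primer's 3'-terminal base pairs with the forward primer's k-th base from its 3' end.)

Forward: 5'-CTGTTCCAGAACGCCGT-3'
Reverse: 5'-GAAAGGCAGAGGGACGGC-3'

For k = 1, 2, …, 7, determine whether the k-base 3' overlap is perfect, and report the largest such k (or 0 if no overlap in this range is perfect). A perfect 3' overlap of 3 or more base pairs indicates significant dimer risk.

Longest perfect overlap: 5 complementary base pairs; significant dimer risk (threshold 3).

Last 7 bases (5'→3') — forward …ACGCCGT, reverse …GGACGGC.
Reverse complement of the reverse primer's last 7 bases: GCCGTCC; its first k bases are the reverse complement of the reverse primer's last k bases, so a perfect k-base overlap needs the forward primer's last k bases to equal them.
Comparing (forward last k vs required): k=1: T vs G ✗; k=2: GT vs GC ✗; k=3: CGT vs GCC ✗; k=4: CCGT vs GCCG ✗; k=5: GCCGT vs GCCGT ✓; k=6: CGCCGT vs GCCGTC ✗; k=7: ACGCCGT vs GCCGTCC ✗.
Only k = 5 is perfect, so the longest perfect 3' overlap is 5.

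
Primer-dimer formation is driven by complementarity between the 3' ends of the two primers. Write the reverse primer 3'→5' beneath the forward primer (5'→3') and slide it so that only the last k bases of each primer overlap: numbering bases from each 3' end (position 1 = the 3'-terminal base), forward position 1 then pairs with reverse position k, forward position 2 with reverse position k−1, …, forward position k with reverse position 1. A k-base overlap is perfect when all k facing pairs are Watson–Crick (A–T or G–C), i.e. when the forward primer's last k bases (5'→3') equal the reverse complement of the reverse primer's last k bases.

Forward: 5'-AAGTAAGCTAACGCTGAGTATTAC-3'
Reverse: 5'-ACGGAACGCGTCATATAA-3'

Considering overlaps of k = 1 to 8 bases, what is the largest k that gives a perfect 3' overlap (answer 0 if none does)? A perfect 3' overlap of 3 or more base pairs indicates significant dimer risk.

Longest perfect overlap: 0 complementary base pairs; below the dimer-risk threshold (threshold 3).

Last 8 bases (5'→3') — forward …AGTATTAC, reverse …TCATATAA.
Reverse complement of the reverse primer's last 8 bases: TTATATGA; its first k bases are the reverse complement of the reverse primer's last k bases, so a perfect k-base overlap needs the forward primer's last k bases to equal them.
Comparing (forward last k vs required): k=1: C vs T ✗; k=2: AC vs TT ✗; k=3: TAC vs TTA ✗; k=4: TTAC vs TTAT ✗; k=5: ATTAC vs TTATA ✗; k=6: TATTAC vs TTATAT ✗; k=7: GTATTAC vs TTATATG ✗; k=8: AGTATTAC vs TTATATGA ✗.
No overlap length from 1 to 8 is perfect, so the longest perfect 3' overlap is 0.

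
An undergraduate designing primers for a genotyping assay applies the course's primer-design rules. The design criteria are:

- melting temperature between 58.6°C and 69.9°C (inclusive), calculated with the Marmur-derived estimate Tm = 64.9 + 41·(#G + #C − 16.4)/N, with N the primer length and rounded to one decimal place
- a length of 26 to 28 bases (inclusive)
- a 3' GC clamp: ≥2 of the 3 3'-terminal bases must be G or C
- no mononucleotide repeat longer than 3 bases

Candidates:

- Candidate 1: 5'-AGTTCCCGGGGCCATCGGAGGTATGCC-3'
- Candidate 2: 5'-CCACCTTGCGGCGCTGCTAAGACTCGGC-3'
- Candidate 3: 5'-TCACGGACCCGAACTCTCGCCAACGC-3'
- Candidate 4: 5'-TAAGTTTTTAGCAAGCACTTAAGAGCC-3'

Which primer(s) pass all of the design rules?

Candidate 1 (27 nt, A=4 T=5 G=10 C=8): Tm = 64.9 + 41·(18 − 16.4)/27 = 67.3°C ✓; length 27 ✓; 3' end GCC has 3 G/C ✓; longest run = 4, exceeds 3 ✗ — fails.
Candidate 2 (28 nt, A=4 T=5 G=8 C=11): Tm = 64.9 + 41·(19 − 16.4)/28 = 68.7°C ✓; length 28 ✓; 3' end GGC has 3 G/C ✓; longest run = 2 ✓ — passes.
Candidate 3 (26 nt, A=6 T=3 G=5 C=12): Tm = 64.9 + 41·(17 − 16.4)/26 = 65.8°C ✓; length 26 ✓; 3' end CGC has 3 G/C ✓; longest run = 3 ✓ — passes.
Candidate 4 (27 nt, A=9 T=8 G=5 C=5): Tm = 64.9 + 41·(10 − 16.4)/27 = 55.2°C, outside 58.6–69.9°C ✗; length 27 ✓; 3' end GCC has 3 G/C ✓; longest run = 5, exceeds 3 ✗ — fails.

Candidate 2 and Candidate 3.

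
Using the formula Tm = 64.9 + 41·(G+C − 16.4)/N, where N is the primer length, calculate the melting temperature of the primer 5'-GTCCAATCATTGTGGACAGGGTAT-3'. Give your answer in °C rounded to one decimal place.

Base counts: A=6, T=7, G=7, C=4; G+C = 11, N = 24.
Tm = 64.9 + 41·(11 − 16.4)/24 = 64.9 + -221.40/24 = 55.7°C.

55.7°C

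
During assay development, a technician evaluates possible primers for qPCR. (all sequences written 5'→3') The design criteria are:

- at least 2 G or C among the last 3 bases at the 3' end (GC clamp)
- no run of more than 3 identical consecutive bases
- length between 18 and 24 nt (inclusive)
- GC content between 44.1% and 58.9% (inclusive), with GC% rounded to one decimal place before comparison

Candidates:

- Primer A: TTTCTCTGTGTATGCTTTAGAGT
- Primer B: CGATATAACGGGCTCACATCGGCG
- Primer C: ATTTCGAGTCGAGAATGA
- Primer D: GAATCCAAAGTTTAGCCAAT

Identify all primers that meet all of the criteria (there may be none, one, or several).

Primer A (23 nt, A=3 T=12 G=5 C=3): 3' end AGT has 1 G/C, need ≥2 ✗; longest run = 3 ✓; length 23 ✓; GC 8/23 = 34.8%, outside 44.1–58.9% ✗ — fails.
Primer B (24 nt, A=6 T=4 G=7 C=7): 3' end GCG has 3 G/C ✓; longest run = 3 ✓; length 24 ✓; GC 14/24 = 58.3% ✓ — passes.
Primer C (18 nt, A=6 T=5 G=5 C=2): 3' end TGA has 1 G/C, need ≥2 ✗; longest run = 3 ✓; length 18 ✓; GC 7/18 = 38.9%, outside 44.1–58.9% ✗ — fails.
Primer D (20 nt, A=8 T=5 G=3 C=4): 3' end AAT has 0 G/C, need ≥2 ✗; longest run = 3 ✓; length 20 ✓; GC 7/20 = 35.0%, outside 44.1–58.9% ✗ — fails.

Primer B only.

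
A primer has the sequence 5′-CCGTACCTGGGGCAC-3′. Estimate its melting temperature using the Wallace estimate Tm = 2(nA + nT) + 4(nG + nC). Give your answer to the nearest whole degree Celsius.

Base counts: A=2, T=2, G=5, C=6 (length 15).
Tm = 2·(2+2) + 4·(5+6) = 2·4 + 4·11 = 8 + 44 = 52°C.

52°C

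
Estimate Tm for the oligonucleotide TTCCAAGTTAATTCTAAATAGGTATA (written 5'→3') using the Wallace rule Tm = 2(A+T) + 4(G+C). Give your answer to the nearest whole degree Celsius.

64°C

Base counts: A=10, T=10, G=3, C=3 (length 26).
Tm = 2·(10+10) + 4·(3+3) = 2·20 + 4·6 = 40 + 24 = 64°C.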